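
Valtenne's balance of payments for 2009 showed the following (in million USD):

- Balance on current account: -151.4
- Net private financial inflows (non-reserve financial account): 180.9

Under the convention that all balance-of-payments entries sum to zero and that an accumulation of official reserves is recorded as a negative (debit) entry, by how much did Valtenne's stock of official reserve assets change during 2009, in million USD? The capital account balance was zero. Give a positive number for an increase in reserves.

Official reserve transactions balance = -((-151.4) + 180.9) = -29.5
An accumulation of reserves is recorded as a debit (negative entry), so the change in the stock of reserves is the negative of that balance.
Change in official reserves = -(-29.5) = 29.5

29.5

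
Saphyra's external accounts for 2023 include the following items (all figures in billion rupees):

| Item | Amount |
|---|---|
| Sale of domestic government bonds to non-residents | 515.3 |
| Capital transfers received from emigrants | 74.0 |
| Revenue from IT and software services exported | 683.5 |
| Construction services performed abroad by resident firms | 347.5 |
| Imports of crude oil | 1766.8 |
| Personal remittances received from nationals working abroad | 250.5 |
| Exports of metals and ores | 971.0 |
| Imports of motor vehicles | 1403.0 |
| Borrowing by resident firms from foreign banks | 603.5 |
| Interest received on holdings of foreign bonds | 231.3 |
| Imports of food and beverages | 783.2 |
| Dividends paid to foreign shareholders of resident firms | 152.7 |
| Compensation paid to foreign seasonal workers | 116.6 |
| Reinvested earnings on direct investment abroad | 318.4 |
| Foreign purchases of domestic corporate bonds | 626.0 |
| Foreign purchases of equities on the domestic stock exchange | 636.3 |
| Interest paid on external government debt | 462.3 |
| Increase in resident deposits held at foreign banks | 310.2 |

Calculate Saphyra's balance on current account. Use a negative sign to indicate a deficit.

Goods: -1766.8 + 971.0 - 1403.0 - 783.2 = -2982.0
Services: 683.5 + 347.5 = 1031.0
Primary income: 318.4 - 116.6 + 231.3 - 152.7 - 462.3 = -181.9
Secondary income: 250.5
Current account = (-2982.0) + 1031.0 + (-181.9) + 250.5 = -1882.4
(Excluded from the current account — financial account: sale of domestic government bonds to non-residents 515.3, borrowing by resident firms from foreign banks 603.5, foreign purchases of domestic corporate bonds 626.0, foreign purchases of equities on the domestic stock exchange 636.3, increase in resident deposits held at foreign banks 310.2; capital account: capital transfers received from emigrants 74.0.)

-1882.4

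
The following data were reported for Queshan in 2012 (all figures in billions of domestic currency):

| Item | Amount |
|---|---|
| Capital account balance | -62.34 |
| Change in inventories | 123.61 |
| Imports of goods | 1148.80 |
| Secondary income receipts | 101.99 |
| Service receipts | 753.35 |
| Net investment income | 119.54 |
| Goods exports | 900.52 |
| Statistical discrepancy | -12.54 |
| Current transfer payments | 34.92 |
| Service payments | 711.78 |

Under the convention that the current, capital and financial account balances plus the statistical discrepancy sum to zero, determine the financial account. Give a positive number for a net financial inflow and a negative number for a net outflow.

Goods balance = 900.52 - 1148.80 = -248.28
Services balance = 753.35 - 711.78 = 41.57
Trade balance (goods + services) = -248.28 + 41.57 = -206.71
Net primary income = 119.54
Net secondary income = 101.99 - 34.92 = 67.07
Current account = -206.71 + 119.54 + 67.07 = -20.10
Financial account = -(-20.10 + (-62.34) + (-12.54)) = 94.98

94.98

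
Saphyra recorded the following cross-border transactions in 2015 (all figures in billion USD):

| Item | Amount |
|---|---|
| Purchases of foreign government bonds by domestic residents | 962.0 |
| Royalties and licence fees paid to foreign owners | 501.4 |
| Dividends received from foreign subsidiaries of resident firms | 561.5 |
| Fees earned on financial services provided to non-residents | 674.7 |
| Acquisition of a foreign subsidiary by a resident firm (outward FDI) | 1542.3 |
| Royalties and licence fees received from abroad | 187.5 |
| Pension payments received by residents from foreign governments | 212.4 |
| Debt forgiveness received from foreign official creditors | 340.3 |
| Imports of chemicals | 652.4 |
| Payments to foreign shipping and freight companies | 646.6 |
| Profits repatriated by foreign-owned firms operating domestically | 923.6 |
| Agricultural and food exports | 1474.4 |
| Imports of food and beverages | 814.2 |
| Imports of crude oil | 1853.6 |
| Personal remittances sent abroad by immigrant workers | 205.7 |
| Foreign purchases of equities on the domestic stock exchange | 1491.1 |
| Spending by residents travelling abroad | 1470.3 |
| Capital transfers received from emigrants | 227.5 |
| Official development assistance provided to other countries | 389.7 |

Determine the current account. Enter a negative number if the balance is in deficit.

-4347.0

Goods: -814.2 - 652.4 + 1474.4 - 1853.6 = -1845.8
Services: -501.4 + 187.5 - 1470.3 + 674.7 - 646.6 = -1756.1
Primary income: 561.5 - 923.6 = -362.1
Secondary income: 212.4 - 389.7 - 205.7 = -383.0
Current account = (-1845.8) + (-1756.1) + (-362.1) + (-383.0) = -4347.0
(Excluded from the current account — financial account: purchases of foreign government bonds by domestic residents 962.0, acquisition of a foreign subsidiary by a resident firm (outward FDI) 1542.3, foreign purchases of equities on the domestic stock exchange 1491.1; capital account: debt forgiveness received from foreign official creditors 340.3, capital transfers received from emigrants 227.5.)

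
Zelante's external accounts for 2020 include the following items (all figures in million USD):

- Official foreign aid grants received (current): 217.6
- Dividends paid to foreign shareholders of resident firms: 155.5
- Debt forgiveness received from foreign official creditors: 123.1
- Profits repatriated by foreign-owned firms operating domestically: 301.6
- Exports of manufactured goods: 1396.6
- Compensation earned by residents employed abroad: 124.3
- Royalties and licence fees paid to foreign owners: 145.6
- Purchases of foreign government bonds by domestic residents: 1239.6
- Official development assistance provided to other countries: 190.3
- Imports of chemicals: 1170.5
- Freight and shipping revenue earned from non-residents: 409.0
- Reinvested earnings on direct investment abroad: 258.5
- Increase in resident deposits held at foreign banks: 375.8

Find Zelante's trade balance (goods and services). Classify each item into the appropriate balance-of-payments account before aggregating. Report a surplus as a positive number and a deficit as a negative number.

489.5

Goods: -1170.5 + 1396.6 = 226.1
Services: 409.0 - 145.6 = 263.4
Trade balance = 226.1 + 263.4 = 489.5
(Excluded from the trade balance — secondary income: official foreign aid grants received (current) 217.6, official development assistance provided to other countries 190.3; primary income: dividends paid to foreign shareholders of resident firms 155.5, profits repatriated by foreign-owned firms operating domestically 301.6, compensation earned by residents employed abroad 124.3, reinvested earnings on direct investment abroad 258.5; capital account: debt forgiveness received from foreign official creditors 123.1; financial account: purchases of foreign government bonds by domestic residents 1239.6, increase in resident deposits held at foreign banks 375.8.)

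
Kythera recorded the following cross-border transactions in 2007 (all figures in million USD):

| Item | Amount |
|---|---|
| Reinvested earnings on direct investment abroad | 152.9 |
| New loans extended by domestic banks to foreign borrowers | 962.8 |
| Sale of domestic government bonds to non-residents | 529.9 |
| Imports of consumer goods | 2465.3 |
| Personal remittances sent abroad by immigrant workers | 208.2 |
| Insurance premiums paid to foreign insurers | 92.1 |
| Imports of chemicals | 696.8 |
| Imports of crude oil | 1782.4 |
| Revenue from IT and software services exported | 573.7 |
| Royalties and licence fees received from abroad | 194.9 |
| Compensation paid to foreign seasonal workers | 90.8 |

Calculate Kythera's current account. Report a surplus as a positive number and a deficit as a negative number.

Goods: -1782.4 - 696.8 - 2465.3 = -4944.5
Services: -92.1 + 573.7 + 194.9 = 676.5
Primary income: -90.8 + 152.9 = 62.1
Secondary income: -208.2
Current account = (-4944.5) + 676.5 + 62.1 + (-208.2) = -4414.1
(Excluded from the current account — financial account: new loans extended by domestic banks to foreign borrowers 962.8, sale of domestic government bonds to non-residents 529.9.)

-4414.1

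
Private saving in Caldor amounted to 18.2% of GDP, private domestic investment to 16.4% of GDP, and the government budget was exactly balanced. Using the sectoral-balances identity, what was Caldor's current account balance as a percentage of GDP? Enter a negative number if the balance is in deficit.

1.8

By the sectoral-balances identity, CA = (S_private - I) + (T - G).
Private balance = 18.2 - 16.4 = 1.8
Government balance (T - G) = 0
CA = 1.8 + -0.0 = 1.8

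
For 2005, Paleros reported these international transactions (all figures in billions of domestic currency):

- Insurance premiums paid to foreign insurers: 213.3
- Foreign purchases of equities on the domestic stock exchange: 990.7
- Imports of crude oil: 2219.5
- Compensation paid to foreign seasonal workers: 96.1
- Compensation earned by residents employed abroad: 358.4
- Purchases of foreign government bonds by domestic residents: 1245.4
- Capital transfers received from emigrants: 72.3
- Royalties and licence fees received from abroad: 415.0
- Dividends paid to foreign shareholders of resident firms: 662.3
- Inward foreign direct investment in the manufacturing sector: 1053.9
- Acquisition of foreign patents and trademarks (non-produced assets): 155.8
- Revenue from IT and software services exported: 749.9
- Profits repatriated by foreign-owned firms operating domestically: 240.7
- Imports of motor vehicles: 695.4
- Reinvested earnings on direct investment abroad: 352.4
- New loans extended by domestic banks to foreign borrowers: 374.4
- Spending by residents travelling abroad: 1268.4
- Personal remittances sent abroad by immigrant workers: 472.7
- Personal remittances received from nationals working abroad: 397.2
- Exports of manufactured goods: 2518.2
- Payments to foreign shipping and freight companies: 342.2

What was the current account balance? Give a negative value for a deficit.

Goods: -2219.5 + 2518.2 - 695.4 = -396.7
Services: 415.0 - 213.3 - 1268.4 - 342.2 + 749.9 = -659.0
Primary income: 352.4 - 240.7 + 358.4 - 662.3 - 96.1 = -288.3
Secondary income: 397.2 - 472.7 = -75.5
Current account = (-396.7) + (-659.0) + (-288.3) + (-75.5) = -1419.5
(Excluded from the current account — financial account: foreign purchases of equities on the domestic stock exchange 990.7, purchases of foreign government bonds by domestic residents 1245.4, inward foreign direct investment in the manufacturing sector 1053.9, new loans extended by domestic banks to foreign borrowers 374.4; capital account: capital transfers received from emigrants 72.3, acquisition of foreign patents and trademarks (non-produced assets) 155.8.)

-1419.5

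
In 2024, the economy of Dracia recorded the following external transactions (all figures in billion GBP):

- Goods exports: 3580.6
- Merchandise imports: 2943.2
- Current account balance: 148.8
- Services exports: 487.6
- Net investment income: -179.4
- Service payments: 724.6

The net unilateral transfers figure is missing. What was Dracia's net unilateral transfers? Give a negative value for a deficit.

Current account = goods balance + services balance + net primary income + net secondary income
Sum of the known components = 221.0
Net unilateral transfers = CA - (known components) = 148.8 - 221.0 = -72.2

-72.2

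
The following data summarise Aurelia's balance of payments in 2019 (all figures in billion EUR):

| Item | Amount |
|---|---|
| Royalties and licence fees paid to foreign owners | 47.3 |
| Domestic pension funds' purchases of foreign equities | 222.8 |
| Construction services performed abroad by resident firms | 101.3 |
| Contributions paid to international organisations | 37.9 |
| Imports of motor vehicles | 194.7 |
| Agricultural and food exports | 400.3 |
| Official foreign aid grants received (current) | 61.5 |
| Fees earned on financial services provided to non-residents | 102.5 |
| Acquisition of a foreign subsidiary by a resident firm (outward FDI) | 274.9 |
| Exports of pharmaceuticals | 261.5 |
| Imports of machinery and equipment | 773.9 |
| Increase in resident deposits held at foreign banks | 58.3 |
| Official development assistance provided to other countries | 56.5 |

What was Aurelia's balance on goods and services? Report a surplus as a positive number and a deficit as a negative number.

-150.3

Goods: 261.5 - 194.7 + 400.3 - 773.9 = -306.8
Services: -47.3 + 101.3 + 102.5 = 156.5
Trade balance = -306.8 + 156.5 = -150.3
(Excluded from the trade balance — financial account: domestic pension funds' purchases of foreign equities 222.8, acquisition of a foreign subsidiary by a resident firm (outward FDI) 274.9, increase in resident deposits held at foreign banks 58.3; secondary income: contributions paid to international organisations 37.9, official foreign aid grants received (current) 61.5, official development assistance provided to other countries 56.5.)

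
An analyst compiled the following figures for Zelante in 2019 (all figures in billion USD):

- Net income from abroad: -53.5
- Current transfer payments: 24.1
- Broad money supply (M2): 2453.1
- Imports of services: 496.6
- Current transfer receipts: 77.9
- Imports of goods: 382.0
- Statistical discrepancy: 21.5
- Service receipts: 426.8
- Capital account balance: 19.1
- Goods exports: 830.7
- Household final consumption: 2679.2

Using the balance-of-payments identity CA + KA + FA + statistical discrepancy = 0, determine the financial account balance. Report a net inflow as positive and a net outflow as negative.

Goods balance = 830.7 - 382.0 = 448.7
Services balance = 426.8 - 496.6 = -69.8
Trade balance (goods + services) = 448.7 + (-69.8) = 378.9
Net primary income = -53.5
Net secondary income = 77.9 - 24.1 = 53.8
Current account = 378.9 + (-53.5) + 53.8 = 379.2
Financial account = -(379.2 + 19.1 + 21.5) = -419.8

-419.8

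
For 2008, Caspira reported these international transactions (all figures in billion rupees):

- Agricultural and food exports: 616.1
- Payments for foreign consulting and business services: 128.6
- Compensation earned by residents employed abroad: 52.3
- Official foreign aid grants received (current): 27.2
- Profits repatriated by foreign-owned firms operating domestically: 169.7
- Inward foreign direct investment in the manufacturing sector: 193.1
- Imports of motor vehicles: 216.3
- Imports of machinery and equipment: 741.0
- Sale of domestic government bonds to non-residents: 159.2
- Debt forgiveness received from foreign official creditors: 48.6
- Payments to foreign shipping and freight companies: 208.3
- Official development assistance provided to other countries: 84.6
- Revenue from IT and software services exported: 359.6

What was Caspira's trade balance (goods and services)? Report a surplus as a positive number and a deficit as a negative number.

-318.5

Goods: -216.3 + 616.1 - 741.0 = -341.2
Services: 359.6 - 128.6 - 208.3 = 22.7
Trade balance = -341.2 + 22.7 = -318.5
(Excluded from the trade balance — primary income: compensation earned by residents employed abroad 52.3, profits repatriated by foreign-owned firms operating domestically 169.7; secondary income: official foreign aid grants received (current) 27.2, official development assistance provided to other countries 84.6; financial account: inward foreign direct investment in the manufacturing sector 193.1, sale of domestic government bonds to non-residents 159.2; capital account: debt forgiveness received from foreign official creditors 48.6.)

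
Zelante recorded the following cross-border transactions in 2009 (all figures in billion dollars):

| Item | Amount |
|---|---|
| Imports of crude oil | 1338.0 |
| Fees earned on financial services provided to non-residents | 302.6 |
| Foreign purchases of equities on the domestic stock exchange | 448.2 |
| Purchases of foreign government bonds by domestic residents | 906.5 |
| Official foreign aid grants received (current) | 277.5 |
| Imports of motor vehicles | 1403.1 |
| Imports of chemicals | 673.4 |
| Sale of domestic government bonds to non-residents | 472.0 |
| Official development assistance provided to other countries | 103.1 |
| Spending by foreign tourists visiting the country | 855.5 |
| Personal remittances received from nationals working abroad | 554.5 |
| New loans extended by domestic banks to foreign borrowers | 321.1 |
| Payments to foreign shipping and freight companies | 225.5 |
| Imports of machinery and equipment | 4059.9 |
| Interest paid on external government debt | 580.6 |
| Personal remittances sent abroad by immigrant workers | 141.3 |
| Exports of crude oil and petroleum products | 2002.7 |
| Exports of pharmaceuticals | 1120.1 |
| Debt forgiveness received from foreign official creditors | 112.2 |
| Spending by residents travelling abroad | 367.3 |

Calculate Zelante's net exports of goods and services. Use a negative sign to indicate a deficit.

Goods: -1338.0 + 1120.1 + 2002.7 - 673.4 - 4059.9 - 1403.1 = -4351.6
Services: -225.5 - 367.3 + 302.6 + 855.5 = 565.3
Trade balance = -4351.6 + 565.3 = -3786.3
(Excluded from the trade balance — financial account: foreign purchases of equities on the domestic stock exchange 448.2, purchases of foreign government bonds by domestic residents 906.5, sale of domestic government bonds to non-residents 472.0, new loans extended by domestic banks to foreign borrowers 321.1; secondary income: official foreign aid grants received (current) 277.5, official development assistance provided to other countries 103.1, personal remittances received from nationals working abroad 554.5, personal remittances sent abroad by immigrant workers 141.3; primary income: interest paid on external government debt 580.6; capital account: debt forgiveness received from foreign official creditors 112.2.)

-3786.3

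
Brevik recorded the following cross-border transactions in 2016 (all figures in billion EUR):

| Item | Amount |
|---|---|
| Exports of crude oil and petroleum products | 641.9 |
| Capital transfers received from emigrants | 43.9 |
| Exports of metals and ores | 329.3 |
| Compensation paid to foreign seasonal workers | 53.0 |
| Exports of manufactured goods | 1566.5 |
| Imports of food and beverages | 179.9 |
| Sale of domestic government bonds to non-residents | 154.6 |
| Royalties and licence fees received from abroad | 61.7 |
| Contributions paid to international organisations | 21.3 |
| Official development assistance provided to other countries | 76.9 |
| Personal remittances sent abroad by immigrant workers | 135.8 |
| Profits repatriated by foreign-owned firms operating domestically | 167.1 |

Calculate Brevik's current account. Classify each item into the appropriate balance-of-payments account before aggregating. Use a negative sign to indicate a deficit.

Goods: 1566.5 + 329.3 + 641.9 - 179.9 = 2357.8
Services: 61.7
Primary income: -167.1 - 53.0 = -220.1
Secondary income: -21.3 - 76.9 - 135.8 = -234.0
Current account = 2357.8 + 61.7 + (-220.1) + (-234.0) = 1965.4
(Excluded from the current account — capital account: capital transfers received from emigrants 43.9; financial account: sale of domestic government bonds to non-residents 154.6.)

1965.4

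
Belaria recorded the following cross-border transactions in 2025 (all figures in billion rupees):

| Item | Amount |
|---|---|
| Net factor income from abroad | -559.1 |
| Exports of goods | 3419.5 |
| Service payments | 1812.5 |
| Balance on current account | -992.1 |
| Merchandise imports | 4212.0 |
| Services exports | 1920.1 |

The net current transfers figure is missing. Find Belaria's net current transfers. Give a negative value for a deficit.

Current account = goods balance + services balance + net primary income + net secondary income
Sum of the known components = -1244.0
Net current transfers = CA - (known components) = -992.1 - (-1244.0) = 251.9

251.9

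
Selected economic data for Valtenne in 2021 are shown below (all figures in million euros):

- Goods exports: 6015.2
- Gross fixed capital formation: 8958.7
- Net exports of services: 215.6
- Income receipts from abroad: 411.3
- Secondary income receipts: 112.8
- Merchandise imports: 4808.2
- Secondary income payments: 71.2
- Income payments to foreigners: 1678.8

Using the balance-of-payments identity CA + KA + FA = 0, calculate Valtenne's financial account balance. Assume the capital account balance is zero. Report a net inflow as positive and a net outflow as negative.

Goods balance = 6015.2 - 4808.2 = 1207.0
Services balance = 215.6
Trade balance (goods + services) = 1207.0 + 215.6 = 1422.6
Net primary income = 411.3 - 1678.8 = -1267.5
Net secondary income = 112.8 - 71.2 = 41.6
Current account = 1422.6 + (-1267.5) + 41.6 = 196.7
Financial account = -(196.7) = -196.7

-196.7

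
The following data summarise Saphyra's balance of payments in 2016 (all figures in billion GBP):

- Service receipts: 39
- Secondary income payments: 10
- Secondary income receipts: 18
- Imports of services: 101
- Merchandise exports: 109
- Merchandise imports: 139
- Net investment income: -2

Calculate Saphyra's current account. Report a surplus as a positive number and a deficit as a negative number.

Goods balance = 109 - 139 = -30
Services balance = 39 - 101 = -62
Trade balance (goods + services) = -30 + (-62) = -92
Net primary income = -2
Net secondary income = 18 - 10 = 8
Current account = -92 + (-2) + 8 = -86

-86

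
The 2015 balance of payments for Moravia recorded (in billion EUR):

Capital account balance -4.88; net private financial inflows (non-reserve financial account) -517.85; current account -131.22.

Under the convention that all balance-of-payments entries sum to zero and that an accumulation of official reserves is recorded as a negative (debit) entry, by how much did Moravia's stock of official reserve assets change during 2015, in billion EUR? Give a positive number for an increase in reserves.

Official reserve transactions balance = -((-131.22) + (-4.88) + (-517.85)) = 653.95
An accumulation of reserves is recorded as a debit (negative entry), so the change in the stock of reserves is the negative of that balance.
Change in official reserves = -(653.95) = -653.95

-653.95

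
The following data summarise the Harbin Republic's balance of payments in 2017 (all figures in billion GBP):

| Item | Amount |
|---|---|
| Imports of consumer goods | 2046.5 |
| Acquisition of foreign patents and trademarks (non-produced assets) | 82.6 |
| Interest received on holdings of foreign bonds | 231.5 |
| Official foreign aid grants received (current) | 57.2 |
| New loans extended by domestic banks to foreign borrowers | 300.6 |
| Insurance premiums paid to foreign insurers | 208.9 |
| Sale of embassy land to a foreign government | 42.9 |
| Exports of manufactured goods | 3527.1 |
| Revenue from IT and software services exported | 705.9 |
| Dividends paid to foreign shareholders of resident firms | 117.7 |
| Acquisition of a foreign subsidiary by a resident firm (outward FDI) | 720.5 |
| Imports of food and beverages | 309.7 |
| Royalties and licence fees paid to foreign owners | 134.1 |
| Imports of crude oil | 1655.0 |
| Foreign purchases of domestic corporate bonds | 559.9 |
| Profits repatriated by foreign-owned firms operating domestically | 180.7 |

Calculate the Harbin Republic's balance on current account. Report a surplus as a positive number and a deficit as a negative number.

Goods: 3527.1 - 2046.5 - 309.7 - 1655.0 = -484.1
Services: -208.9 + 705.9 - 134.1 = 362.9
Primary income: -117.7 + 231.5 - 180.7 = -66.9
Secondary income: 57.2
Current account = (-484.1) + 362.9 + (-66.9) + 57.2 = -130.9
(Excluded from the current account — capital account: acquisition of foreign patents and trademarks (non-produced assets) 82.6, sale of embassy land to a foreign government 42.9; financial account: new loans extended by domestic banks to foreign borrowers 300.6, acquisition of a foreign subsidiary by a resident firm (outward FDI) 720.5, foreign purchases of domestic corporate bonds 559.9.)

-130.9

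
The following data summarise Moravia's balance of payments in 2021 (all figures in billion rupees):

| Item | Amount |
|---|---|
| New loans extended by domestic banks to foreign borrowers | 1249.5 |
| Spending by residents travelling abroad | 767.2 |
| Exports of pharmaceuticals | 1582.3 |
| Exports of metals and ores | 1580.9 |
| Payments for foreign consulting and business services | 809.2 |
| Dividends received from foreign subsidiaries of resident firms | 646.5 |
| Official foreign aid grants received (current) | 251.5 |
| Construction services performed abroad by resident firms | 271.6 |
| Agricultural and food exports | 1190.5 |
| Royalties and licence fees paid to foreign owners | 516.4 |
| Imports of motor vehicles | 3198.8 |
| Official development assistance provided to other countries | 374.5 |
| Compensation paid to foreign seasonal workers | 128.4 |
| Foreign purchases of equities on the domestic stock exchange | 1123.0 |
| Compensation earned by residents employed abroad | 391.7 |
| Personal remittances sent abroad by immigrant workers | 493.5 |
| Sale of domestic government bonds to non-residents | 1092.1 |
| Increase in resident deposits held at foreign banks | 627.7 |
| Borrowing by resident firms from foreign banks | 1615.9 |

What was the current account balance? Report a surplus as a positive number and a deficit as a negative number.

Goods: 1582.3 + 1190.5 + 1580.9 - 3198.8 = 1154.9
Services: -809.2 - 767.2 - 516.4 + 271.6 = -1821.2
Primary income: 391.7 + 646.5 - 128.4 = 909.8
Secondary income: 251.5 - 374.5 - 493.5 = -616.5
Current account = 1154.9 + (-1821.2) + 909.8 + (-616.5) = -373.0
(Excluded from the current account — financial account: new loans extended by domestic banks to foreign borrowers 1249.5, foreign purchases of equities on the domestic stock exchange 1123.0, sale of domestic government bonds to non-residents 1092.1, increase in resident deposits held at foreign banks 627.7, borrowing by resident firms from foreign banks 1615.9.)

-373.0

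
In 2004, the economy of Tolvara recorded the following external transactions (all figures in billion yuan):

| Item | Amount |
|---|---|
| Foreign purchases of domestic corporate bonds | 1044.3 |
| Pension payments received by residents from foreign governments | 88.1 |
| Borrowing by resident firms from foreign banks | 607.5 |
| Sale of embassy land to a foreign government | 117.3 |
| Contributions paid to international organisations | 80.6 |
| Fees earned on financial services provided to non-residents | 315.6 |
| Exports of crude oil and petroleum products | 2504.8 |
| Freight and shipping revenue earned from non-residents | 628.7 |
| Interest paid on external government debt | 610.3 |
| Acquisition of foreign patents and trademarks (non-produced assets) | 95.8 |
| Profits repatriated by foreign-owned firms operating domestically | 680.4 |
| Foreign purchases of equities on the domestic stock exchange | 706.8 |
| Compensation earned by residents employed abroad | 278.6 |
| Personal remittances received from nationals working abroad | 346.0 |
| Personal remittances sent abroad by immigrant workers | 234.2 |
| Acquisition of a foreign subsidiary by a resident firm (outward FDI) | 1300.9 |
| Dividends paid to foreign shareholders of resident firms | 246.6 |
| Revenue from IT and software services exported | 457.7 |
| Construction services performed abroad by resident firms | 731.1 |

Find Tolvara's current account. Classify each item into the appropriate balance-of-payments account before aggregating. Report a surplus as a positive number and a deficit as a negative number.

3498.5

Goods: 2504.8
Services: 457.7 + 315.6 + 628.7 + 731.1 = 2133.1
Primary income: -610.3 - 680.4 - 246.6 + 278.6 = -1258.7
Secondary income: 346.0 - 234.2 - 80.6 + 88.1 = 119.3
Current account = 2504.8 + 2133.1 + (-1258.7) + 119.3 = 3498.5
(Excluded from the current account — financial account: foreign purchases of domestic corporate bonds 1044.3, borrowing by resident firms from foreign banks 607.5, foreign purchases of equities on the domestic stock exchange 706.8, acquisition of a foreign subsidiary by a resident firm (outward FDI) 1300.9; capital account: sale of embassy land to a foreign government 117.3, acquisition of foreign patents and trademarks (non-produced assets) 95.8.)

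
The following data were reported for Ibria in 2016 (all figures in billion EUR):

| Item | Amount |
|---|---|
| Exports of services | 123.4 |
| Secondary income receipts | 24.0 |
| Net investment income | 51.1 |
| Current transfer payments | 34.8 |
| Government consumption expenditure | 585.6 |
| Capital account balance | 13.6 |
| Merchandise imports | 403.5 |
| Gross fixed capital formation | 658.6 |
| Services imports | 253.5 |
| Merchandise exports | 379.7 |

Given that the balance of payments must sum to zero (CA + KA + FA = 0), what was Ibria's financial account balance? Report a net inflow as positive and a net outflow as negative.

100.0

Goods balance = 379.7 - 403.5 = -23.8
Services balance = 123.4 - 253.5 = -130.1
Trade balance (goods + services) = -23.8 + (-130.1) = -153.9
Net primary income = 51.1
Net secondary income = 24.0 - 34.8 = -10.8
Current account = -153.9 + 51.1 + (-10.8) = -113.6
Financial account = -(-113.6 + 13.6) = 100.0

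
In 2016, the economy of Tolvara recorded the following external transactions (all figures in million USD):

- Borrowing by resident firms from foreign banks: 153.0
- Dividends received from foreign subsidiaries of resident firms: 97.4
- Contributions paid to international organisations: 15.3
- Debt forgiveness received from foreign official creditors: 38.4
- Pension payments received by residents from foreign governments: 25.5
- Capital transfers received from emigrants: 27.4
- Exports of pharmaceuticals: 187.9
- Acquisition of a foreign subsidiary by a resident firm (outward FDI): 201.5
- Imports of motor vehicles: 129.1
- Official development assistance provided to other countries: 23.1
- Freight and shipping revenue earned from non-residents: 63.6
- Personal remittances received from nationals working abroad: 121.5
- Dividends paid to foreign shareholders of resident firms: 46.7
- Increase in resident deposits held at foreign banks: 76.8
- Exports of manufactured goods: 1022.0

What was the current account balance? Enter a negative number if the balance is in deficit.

1303.7

Goods: 1022.0 + 187.9 - 129.1 = 1080.8
Services: 63.6
Primary income: 97.4 - 46.7 = 50.7
Secondary income: 25.5 - 23.1 + 121.5 - 15.3 = 108.6
Current account = 1080.8 + 63.6 + 50.7 + 108.6 = 1303.7
(Excluded from the current account — financial account: borrowing by resident firms from foreign banks 153.0, acquisition of a foreign subsidiary by a resident firm (outward FDI) 201.5, increase in resident deposits held at foreign banks 76.8; capital account: debt forgiveness received from foreign official creditors 38.4, capital transfers received from emigrants 27.4.)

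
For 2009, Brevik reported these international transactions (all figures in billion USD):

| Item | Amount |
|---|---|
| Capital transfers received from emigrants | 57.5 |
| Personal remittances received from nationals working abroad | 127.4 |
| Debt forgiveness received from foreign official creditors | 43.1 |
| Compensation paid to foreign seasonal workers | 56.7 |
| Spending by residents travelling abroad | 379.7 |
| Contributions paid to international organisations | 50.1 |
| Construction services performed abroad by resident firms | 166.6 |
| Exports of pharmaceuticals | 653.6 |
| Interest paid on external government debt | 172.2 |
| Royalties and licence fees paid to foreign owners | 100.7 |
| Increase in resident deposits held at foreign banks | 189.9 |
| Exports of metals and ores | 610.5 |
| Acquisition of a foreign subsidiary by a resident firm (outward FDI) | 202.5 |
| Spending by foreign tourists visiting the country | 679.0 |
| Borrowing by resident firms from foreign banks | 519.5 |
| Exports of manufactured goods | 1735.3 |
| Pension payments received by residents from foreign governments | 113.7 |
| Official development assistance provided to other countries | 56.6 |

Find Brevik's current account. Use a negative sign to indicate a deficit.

Goods: 653.6 + 610.5 + 1735.3 = 2999.4
Services: 166.6 - 100.7 + 679.0 - 379.7 = 365.2
Primary income: -172.2 - 56.7 = -228.9
Secondary income: -56.6 - 50.1 + 113.7 + 127.4 = 134.4
Current account = 2999.4 + 365.2 + (-228.9) + 134.4 = 3270.1
(Excluded from the current account — capital account: capital transfers received from emigrants 57.5, debt forgiveness received from foreign official creditors 43.1; financial account: increase in resident deposits held at foreign banks 189.9, acquisition of a foreign subsidiary by a resident firm (outward FDI) 202.5, borrowing by resident firms from foreign banks 519.5.)

3270.1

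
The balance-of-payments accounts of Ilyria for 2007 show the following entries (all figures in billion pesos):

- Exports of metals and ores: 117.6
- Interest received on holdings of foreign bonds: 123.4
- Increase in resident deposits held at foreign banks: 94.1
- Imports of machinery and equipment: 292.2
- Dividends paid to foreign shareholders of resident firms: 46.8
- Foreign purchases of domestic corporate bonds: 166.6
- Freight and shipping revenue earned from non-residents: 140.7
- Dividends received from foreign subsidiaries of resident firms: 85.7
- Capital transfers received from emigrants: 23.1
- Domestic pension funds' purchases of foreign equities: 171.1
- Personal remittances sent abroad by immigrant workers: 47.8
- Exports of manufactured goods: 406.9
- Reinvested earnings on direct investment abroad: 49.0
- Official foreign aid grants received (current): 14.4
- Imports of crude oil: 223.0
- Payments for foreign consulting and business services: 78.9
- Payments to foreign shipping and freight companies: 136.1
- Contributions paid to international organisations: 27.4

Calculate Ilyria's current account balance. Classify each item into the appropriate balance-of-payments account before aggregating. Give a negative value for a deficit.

Goods: -292.2 + 406.9 + 117.6 - 223.0 = 9.3
Services: -78.9 - 136.1 + 140.7 = -74.3
Primary income: 123.4 + 49.0 + 85.7 - 46.8 = 211.3
Secondary income: 14.4 - 47.8 - 27.4 = -60.8
Current account = 9.3 + (-74.3) + 211.3 + (-60.8) = 85.5
(Excluded from the current account — financial account: increase in resident deposits held at foreign banks 94.1, foreign purchases of domestic corporate bonds 166.6, domestic pension funds' purchases of foreign equities 171.1; capital account: capital transfers received from emigrants 23.1.)

85.5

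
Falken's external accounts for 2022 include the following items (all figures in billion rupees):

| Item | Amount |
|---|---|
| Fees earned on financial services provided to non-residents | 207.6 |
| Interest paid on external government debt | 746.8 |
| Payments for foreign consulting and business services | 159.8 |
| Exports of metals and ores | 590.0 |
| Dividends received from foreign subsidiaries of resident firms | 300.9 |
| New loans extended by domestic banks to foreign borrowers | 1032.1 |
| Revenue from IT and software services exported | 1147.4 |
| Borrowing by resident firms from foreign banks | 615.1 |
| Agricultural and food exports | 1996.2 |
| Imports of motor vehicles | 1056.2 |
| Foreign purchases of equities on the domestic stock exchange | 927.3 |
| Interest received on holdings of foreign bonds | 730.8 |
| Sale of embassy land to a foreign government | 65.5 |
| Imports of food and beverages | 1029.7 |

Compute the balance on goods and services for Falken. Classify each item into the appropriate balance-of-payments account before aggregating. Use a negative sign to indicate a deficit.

1695.5

Goods: 590.0 - 1029.7 - 1056.2 + 1996.2 = 500.3
Services: -159.8 + 1147.4 + 207.6 = 1195.2
Trade balance = 500.3 + 1195.2 = 1695.5
(Excluded from the trade balance — primary income: interest paid on external government debt 746.8, dividends received from foreign subsidiaries of resident firms 300.9, interest received on holdings of foreign bonds 730.8; financial account: new loans extended by domestic banks to foreign borrowers 1032.1, borrowing by resident firms from foreign banks 615.1, foreign purchases of equities on the domestic stock exchange 927.3; capital account: sale of embassy land to a foreign government 65.5.)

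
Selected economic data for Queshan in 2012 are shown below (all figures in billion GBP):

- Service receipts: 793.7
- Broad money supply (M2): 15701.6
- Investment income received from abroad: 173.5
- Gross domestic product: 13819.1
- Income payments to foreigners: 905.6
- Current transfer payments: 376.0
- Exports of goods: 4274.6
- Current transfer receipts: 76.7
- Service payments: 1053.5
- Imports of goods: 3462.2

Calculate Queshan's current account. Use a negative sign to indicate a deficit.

Goods balance = 4274.6 - 3462.2 = 812.4
Services balance = 793.7 - 1053.5 = -259.8
Trade balance (goods + services) = 812.4 + (-259.8) = 552.6
Net primary income = 173.5 - 905.6 = -732.1
Net secondary income = 76.7 - 376.0 = -299.3
Current account = 552.6 + (-732.1) + (-299.3) = -478.8

-478.8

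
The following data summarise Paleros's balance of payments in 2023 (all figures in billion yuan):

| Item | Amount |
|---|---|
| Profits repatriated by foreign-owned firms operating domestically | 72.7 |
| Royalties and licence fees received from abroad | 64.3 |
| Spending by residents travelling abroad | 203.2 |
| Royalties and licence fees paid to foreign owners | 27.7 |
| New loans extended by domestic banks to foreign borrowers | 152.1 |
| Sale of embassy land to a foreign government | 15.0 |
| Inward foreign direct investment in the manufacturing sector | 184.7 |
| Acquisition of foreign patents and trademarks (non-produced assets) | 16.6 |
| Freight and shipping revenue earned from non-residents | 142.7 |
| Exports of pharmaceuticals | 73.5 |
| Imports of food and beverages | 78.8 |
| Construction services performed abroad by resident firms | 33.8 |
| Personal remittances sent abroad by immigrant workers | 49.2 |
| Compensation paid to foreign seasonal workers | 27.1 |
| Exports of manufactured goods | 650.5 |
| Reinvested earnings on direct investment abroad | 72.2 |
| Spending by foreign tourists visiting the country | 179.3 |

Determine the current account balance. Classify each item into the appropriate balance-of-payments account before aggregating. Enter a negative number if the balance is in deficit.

Goods: -78.8 + 73.5 + 650.5 = 645.2
Services: 64.3 - 203.2 + 33.8 + 142.7 - 27.7 + 179.3 = 189.2
Primary income: -72.7 - 27.1 + 72.2 = -27.6
Secondary income: -49.2
Current account = 645.2 + 189.2 + (-27.6) + (-49.2) = 757.6
(Excluded from the current account — financial account: new loans extended by domestic banks to foreign borrowers 152.1, inward foreign direct investment in the manufacturing sector 184.7; capital account: sale of embassy land to a foreign government 15.0, acquisition of foreign patents and trademarks (non-produced assets) 16.6.)

757.6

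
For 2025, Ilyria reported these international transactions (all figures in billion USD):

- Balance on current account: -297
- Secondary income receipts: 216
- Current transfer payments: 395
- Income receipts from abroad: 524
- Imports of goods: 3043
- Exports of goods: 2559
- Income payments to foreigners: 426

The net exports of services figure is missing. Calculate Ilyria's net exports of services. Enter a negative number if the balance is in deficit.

Current account = goods balance + services balance + net primary income + net secondary income
Sum of the known components = -565
Net exports of services = CA - (known components) = -297 - (-565) = 268

268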